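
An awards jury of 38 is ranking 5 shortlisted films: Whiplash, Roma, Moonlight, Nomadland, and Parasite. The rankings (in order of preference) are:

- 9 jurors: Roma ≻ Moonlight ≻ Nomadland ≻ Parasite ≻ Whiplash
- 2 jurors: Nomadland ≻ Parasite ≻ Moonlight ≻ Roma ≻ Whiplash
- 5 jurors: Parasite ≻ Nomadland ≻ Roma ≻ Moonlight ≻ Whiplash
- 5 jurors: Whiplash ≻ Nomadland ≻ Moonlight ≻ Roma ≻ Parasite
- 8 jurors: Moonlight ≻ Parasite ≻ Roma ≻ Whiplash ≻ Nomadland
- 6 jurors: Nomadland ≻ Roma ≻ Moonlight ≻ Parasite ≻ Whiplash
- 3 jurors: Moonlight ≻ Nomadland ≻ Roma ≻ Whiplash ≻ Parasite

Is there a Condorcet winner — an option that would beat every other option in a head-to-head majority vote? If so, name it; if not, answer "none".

Checking pairwise contests:
Roma beats Whiplash 33–5.
Nomadland beats Roma 21–17.
Roma beats Moonlight 20–18.
Moonlight beats Nomadland 20–18.
Roma beats Parasite 23–15.
Every option loses at least one head-to-head, so there is no Condorcet winner.

none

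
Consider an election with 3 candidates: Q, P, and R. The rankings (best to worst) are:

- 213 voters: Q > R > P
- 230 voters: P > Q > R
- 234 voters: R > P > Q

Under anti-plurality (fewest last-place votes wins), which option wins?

Last-place votes: Q 234, P 213, R 230.
P is ranked last by the fewest voters, so P wins.

P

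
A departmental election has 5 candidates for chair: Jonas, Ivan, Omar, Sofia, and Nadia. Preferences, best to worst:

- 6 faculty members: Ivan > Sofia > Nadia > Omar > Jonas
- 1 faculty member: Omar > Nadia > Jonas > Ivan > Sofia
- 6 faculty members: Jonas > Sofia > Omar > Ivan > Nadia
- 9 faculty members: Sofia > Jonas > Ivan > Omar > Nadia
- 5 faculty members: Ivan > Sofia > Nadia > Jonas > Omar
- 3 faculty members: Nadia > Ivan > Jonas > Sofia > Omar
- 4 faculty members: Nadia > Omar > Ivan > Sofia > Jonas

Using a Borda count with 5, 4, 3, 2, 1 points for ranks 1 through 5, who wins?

Sofia

Jonas: 6·1 + 1·3 + 6·5 + 9·4 + 5·2 + 3·3 + 4·1 = 98
Ivan: 6·5 + 1·2 + 6·2 + 9·3 + 5·5 + 3·4 + 4·3 = 120
Omar: 6·2 + 1·5 + 6·3 + 9·2 + 5·1 + 3·1 + 4·4 = 77
Sofia: 6·4 + 1·1 + 6·4 + 9·5 + 5·4 + 3·2 + 4·2 = 128
Nadia: 6·3 + 1·4 + 6·1 + 9·1 + 5·3 + 3·5 + 4·5 = 87
Sofia has the highest Borda score (128).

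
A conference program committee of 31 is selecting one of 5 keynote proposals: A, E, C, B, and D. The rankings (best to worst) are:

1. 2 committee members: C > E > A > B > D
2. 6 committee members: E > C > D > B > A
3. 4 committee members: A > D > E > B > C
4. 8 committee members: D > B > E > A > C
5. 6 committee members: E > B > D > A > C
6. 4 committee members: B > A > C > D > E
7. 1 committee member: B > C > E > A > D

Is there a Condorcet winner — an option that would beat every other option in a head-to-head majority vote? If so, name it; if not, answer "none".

D

D vs A: 20–11 for D.
D vs E: 16–15 for D.
D vs C: 18–13 for D.
D vs B: 18–13 for D.
D beats every other option head-to-head.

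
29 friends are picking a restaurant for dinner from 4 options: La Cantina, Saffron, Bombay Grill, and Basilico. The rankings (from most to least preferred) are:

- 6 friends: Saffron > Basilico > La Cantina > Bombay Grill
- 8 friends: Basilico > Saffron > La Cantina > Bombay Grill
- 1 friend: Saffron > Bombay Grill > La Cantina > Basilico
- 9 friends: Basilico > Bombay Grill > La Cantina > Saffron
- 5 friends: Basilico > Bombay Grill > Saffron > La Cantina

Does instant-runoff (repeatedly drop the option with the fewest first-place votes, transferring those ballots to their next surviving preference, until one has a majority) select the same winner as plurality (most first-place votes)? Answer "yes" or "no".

yes

Instant-runoff — R1 La Cantina 0, Saffron 7, Bombay Grill 0, Basilico 22 (Basilico winner). Winner: Basilico.
Plurality — first-place votes: La Cantina 0, Saffron 7, Bombay Grill 0, Basilico 22. Winner: Basilico.
The two methods agree.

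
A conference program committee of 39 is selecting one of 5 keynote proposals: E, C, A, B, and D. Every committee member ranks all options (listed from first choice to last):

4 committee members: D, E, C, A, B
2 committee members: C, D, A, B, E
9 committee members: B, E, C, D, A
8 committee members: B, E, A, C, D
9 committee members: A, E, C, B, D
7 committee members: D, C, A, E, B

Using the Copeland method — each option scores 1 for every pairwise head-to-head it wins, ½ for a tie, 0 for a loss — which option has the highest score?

E

E: beats C, A, B, and D → score 4.
C: beats A, B, and D; loses to E → score 3.
A: beats B; loses to E, C, and D → score 1.
B: beats D; loses to E, C, and A → score 1.
D: beats A; loses to E, C, and B → score 1.
E has the best pairwise record.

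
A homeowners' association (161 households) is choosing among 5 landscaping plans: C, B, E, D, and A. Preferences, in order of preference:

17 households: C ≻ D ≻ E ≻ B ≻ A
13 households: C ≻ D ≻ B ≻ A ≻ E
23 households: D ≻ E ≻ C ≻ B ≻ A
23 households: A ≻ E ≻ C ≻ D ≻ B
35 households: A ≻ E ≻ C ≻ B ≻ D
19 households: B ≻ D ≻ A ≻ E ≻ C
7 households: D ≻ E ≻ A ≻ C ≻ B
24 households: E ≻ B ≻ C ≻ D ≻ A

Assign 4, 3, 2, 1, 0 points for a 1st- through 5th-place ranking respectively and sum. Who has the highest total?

C: 17·4 + 13·4 + 23·2 + 23·2 + 35·2 + 19·0 + 7·1 + 24·2 = 337
B: 17·1 + 13·2 + 23·1 + 23·0 + 35·1 + 19·4 + 7·0 + 24·3 = 249
E: 17·2 + 13·0 + 23·3 + 23·3 + 35·3 + 19·1 + 7·3 + 24·4 = 413
D: 17·3 + 13·3 + 23·4 + 23·1 + 35·0 + 19·3 + 7·4 + 24·1 = 314
A: 17·0 + 13·1 + 23·0 + 23·4 + 35·4 + 19·2 + 7·2 + 24·0 = 297
E has the highest Borda score (413).

E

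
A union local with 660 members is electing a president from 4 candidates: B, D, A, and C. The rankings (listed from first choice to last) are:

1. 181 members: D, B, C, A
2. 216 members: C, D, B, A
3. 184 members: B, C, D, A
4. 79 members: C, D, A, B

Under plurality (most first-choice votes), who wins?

First-place votes: B 184, D 181, A 0, C 295.
C has the most first-place votes.

C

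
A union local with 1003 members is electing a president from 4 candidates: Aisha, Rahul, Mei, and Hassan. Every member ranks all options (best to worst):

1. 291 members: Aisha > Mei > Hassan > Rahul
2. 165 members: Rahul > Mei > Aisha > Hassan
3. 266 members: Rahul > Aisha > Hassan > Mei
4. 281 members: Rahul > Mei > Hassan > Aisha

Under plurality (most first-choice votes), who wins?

Rahul

First-place votes: Aisha 291, Rahul 712, Mei 0, Hassan 0.
Rahul has the most first-place votes.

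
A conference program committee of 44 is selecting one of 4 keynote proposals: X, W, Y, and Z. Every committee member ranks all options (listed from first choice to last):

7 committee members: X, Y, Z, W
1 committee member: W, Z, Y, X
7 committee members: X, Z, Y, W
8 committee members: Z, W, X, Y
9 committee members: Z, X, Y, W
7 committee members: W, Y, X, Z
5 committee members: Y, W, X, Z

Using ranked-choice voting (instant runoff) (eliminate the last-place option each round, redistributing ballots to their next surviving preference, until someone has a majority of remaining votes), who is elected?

X

Round 1: X 14, W 8, Y 5, Z 17. Eliminate Y.
Round 2: X 14, W 13, Z 17. Eliminate W.
Round 3: X 26, Z 18. X has a majority.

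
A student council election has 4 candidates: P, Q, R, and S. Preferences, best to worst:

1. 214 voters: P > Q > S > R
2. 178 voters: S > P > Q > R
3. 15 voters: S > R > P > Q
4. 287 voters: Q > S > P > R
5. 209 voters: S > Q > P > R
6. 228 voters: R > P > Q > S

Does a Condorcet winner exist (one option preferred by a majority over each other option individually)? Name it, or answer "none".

none

Checking pairwise contests:
S beats P 689–442.
P beats Q 635–496.
P beats R 888–243.
Q beats S 729–402.
Every option loses at least one head-to-head, so there is no Condorcet winner.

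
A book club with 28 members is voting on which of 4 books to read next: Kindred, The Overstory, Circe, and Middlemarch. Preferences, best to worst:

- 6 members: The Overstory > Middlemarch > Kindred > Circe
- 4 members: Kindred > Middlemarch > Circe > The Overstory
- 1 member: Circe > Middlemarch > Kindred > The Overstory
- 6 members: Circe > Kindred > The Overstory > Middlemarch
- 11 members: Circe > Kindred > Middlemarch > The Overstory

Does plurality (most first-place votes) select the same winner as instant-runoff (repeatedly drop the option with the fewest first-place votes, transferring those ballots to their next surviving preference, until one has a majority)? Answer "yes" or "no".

Plurality — first-place votes: Kindred 4, The Overstory 6, Circe 18, Middlemarch 0. Winner: Circe.
Instant-runoff — R1 Kindred 4, The Overstory 6, Circe 18, Middlemarch 0 (Circe winner). Winner: Circe.
The two methods agree.

yes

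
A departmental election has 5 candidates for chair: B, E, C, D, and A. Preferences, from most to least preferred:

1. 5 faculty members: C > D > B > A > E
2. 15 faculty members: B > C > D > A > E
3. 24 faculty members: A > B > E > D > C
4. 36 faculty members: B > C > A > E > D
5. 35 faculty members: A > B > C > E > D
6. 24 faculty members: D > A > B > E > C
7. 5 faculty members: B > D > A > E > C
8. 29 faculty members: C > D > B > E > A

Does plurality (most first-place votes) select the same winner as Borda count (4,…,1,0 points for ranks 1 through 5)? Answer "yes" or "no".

Plurality — first-place votes: B 56, E 0, C 34, D 24, A 59. Winner: A.
Borda — scores: B 517, E 177, C 359, D 267, A 410. Winner: B.
The two methods disagree.

no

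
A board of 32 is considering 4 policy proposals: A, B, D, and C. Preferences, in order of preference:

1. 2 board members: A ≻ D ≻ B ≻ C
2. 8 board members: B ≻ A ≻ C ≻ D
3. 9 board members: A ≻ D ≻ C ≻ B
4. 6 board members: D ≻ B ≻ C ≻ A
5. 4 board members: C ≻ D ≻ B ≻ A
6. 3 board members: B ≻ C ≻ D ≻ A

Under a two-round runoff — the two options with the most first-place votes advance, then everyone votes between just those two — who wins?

Round 1 first-place votes: A 11, B 11, D 6, C 4.
B and A advance.
Runoff: B is preferred to A by 21 voters; A by 11.
B wins the runoff.

B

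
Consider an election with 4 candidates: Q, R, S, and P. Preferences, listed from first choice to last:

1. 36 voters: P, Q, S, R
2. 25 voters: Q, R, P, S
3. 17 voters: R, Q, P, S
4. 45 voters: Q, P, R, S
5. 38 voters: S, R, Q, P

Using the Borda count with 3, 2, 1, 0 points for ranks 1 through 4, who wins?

Q: 36·2 + 25·3 + 17·2 + 45·3 + 38·1 = 354
R: 36·0 + 25·2 + 17·3 + 45·1 + 38·2 = 222
S: 36·1 + 25·0 + 17·0 + 45·0 + 38·3 = 150
P: 36·3 + 25·1 + 17·1 + 45·2 + 38·0 = 240
Q has the highest Borda score (354).

Q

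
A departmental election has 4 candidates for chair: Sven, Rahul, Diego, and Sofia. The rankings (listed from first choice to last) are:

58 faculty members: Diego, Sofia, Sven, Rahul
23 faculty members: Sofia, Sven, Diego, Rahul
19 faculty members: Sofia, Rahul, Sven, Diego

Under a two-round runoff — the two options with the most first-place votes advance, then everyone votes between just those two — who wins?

Round 1 first-place votes: Sven 0, Rahul 0, Diego 58, Sofia 42.
Diego and Sofia advance.
Runoff: Diego is preferred to Sofia by 58 voters; Sofia by 42.
Diego wins the runoff.

Diego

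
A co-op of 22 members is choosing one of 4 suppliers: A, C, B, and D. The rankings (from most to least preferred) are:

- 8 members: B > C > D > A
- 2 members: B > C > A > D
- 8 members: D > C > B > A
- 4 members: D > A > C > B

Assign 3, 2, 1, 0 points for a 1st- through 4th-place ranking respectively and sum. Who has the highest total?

A: 8·0 + 2·1 + 8·0 + 4·2 = 10
C: 8·2 + 2·2 + 8·2 + 4·1 = 40
B: 8·3 + 2·3 + 8·1 + 4·0 = 38
D: 8·1 + 2·0 + 8·3 + 4·3 = 44
D has the highest Borda score (44).

D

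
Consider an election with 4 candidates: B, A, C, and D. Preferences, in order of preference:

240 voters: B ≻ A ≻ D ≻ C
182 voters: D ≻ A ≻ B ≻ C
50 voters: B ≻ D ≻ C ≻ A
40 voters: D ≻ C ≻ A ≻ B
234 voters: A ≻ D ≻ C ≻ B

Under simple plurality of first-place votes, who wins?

B

First-place votes: B 290, A 234, C 0, D 222.
B has the most first-place votes.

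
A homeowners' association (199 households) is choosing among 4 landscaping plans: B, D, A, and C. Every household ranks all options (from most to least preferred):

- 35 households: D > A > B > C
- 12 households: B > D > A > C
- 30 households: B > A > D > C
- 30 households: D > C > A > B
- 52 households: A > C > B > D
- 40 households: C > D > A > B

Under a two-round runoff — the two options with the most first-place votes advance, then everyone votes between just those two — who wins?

D

Round 1 first-place votes: B 42, D 65, A 52, C 40.
D and A advance.
Runoff: D is preferred to A by 117 voters; A by 82.
D wins the runoff.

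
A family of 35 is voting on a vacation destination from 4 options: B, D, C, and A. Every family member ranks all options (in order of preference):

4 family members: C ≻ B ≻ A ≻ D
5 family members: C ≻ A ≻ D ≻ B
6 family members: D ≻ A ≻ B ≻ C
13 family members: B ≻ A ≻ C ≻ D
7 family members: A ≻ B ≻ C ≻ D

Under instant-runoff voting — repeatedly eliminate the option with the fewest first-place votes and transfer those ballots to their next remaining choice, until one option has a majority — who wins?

Round 1: B 13, D 6, C 9, A 7. Eliminate D.
Round 2: B 13, C 9, A 13. Eliminate C.
Round 3: B 17, A 18. A has a majority.

A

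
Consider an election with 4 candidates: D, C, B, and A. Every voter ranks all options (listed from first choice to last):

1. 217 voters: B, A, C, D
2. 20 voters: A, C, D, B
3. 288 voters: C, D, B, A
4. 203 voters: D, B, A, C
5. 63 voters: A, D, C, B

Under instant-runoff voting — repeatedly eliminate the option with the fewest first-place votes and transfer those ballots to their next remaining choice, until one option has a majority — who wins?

Round 1: D 203, C 288, B 217, A 83. Eliminate A.
Round 2: D 266, C 308, B 217. Eliminate B.
Round 3: D 266, C 525. C has a majority.

C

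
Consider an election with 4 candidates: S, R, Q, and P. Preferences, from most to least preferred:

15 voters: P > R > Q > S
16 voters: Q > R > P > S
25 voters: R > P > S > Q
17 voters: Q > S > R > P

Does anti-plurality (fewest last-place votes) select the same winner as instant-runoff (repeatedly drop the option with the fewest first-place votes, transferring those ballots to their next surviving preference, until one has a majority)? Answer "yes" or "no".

Anti-plurality — last-place votes: S 31, R 0, Q 25, P 17. Winner: R.
Instant-runoff — R1 S 0, R 25, Q 33, P 15 (S out); R2 R 25, Q 33, P 15 (P out); R3 R 40, Q 33 (R winner). Winner: R.
The two methods agree.

yes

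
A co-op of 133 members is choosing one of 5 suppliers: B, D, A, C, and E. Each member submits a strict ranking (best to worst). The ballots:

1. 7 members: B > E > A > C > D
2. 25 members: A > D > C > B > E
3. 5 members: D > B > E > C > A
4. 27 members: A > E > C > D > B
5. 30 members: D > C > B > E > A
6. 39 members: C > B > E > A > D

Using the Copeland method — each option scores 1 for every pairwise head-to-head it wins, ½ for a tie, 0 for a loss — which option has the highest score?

C

B: beats A and E; loses to D and C → score 2.
D: beats B; loses to A, C, and E → score 1.
A: beats D; loses to B, C, and E → score 1.
C: beats B, D, A, and E → score 4.
E: beats D and A; loses to B and C → score 2.
C has the best pairwise record.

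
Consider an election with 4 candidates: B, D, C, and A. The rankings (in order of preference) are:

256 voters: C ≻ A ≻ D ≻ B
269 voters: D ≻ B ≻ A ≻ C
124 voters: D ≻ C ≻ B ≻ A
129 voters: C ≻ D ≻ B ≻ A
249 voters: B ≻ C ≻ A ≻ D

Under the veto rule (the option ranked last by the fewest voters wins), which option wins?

D

Last-place votes: B 256, D 249, C 269, A 253.
D is ranked last by the fewest voters, so D wins.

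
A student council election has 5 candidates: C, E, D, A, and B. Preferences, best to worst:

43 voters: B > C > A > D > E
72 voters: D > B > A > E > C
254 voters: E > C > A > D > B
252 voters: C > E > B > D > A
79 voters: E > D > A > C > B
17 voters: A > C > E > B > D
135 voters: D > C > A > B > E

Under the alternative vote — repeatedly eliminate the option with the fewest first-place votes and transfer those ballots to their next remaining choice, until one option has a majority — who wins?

C

Round 1: C 252, E 333, D 207, A 17, B 43. Eliminate A.
Round 2: C 269, E 333, D 207, B 43. Eliminate B.
Round 3: C 312, E 333, D 207. Eliminate D.
Round 4: C 447, E 405. C has a majority.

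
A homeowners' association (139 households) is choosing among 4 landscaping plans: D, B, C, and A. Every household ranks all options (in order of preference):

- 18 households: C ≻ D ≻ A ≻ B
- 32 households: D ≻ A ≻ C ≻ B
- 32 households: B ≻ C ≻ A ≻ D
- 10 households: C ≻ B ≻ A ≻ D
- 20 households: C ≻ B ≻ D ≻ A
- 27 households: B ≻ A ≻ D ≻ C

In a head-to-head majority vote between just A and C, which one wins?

C

Voters preferring A to C: 59; preferring C to A: 80.
C wins the head-to-head.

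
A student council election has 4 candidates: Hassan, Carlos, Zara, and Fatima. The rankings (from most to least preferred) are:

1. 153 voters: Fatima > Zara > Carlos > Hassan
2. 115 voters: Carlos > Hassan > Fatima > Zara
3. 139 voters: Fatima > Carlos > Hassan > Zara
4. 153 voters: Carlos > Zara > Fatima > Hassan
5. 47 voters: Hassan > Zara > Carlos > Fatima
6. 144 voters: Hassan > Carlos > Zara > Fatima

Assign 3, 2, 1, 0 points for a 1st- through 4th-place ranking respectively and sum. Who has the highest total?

Hassan: 153·0 + 115·2 + 139·1 + 153·0 + 47·3 + 144·3 = 942
Carlos: 153·1 + 115·3 + 139·2 + 153·3 + 47·1 + 144·2 = 1570
Zara: 153·2 + 115·0 + 139·0 + 153·2 + 47·2 + 144·1 = 850
Fatima: 153·3 + 115·1 + 139·3 + 153·1 + 47·0 + 144·0 = 1144
Carlos has the highest Borda score (1570).

Carlos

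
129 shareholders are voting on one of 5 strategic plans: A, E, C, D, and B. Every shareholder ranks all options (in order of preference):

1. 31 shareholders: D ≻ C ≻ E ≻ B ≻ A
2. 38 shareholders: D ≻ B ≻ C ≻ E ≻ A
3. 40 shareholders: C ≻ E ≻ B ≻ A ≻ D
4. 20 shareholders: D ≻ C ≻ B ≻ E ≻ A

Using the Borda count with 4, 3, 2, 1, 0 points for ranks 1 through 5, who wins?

C

A: 31·0 + 38·0 + 40·1 + 20·0 = 40
E: 31·2 + 38·1 + 40·3 + 20·1 = 240
C: 31·3 + 38·2 + 40·4 + 20·3 = 389
D: 31·4 + 38·4 + 40·0 + 20·4 = 356
B: 31·1 + 38·3 + 40·2 + 20·2 = 265
C has the highest Borda score (389).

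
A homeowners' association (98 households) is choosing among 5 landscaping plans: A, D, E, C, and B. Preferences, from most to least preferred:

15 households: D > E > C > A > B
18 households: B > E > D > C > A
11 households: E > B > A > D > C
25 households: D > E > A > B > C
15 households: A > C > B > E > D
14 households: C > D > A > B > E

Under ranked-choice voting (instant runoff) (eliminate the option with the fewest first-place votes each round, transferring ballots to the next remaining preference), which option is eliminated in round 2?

Round 1: A 15, D 40, E 11, C 14, B 18. Eliminate E.
Round 2: A 15, D 40, C 14, B 29. Eliminate C.

C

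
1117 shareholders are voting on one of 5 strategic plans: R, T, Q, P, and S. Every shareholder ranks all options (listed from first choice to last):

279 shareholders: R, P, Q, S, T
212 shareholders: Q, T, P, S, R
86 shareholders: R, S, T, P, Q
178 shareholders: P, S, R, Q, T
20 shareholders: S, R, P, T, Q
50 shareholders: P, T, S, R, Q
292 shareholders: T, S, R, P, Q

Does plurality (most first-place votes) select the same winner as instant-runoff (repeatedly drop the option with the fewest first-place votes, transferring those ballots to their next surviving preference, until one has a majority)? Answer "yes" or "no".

yes

Plurality — first-place votes: R 365, T 292, Q 212, P 228, S 20. Winner: R.
Instant-runoff — R1 R 365, T 292, Q 212, P 228, S 20 (S out); R2 R 385, T 292, Q 212, P 228 (Q out); R3 R 385, T 504, P 228 (P out); R4 R 563, T 554 (R winner). Winner: R.
The two methods agree.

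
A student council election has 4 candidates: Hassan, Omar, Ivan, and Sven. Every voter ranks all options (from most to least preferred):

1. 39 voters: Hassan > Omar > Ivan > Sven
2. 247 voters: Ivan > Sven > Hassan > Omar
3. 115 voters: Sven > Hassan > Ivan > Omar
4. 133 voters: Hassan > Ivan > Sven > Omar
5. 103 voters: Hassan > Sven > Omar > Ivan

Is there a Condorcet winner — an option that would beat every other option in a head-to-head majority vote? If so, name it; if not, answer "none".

none

Checking pairwise contests:
Sven beats Hassan 362–275.
Hassan beats Omar 637–0.
Hassan beats Ivan 390–247.
Ivan beats Sven 419–218.
Every option loses at least one head-to-head, so there is no Condorcet winner.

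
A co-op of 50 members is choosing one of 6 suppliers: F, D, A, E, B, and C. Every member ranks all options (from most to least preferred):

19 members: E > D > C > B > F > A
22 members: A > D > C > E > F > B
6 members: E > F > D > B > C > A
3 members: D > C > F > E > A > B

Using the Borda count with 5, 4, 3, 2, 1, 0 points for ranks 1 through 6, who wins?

F: 19·1 + 22·1 + 6·4 + 3·3 = 74
D: 19·4 + 22·4 + 6·3 + 3·5 = 197
A: 19·0 + 22·5 + 6·0 + 3·1 = 113
E: 19·5 + 22·2 + 6·5 + 3·2 = 175
B: 19·2 + 22·0 + 6·2 + 3·0 = 50
C: 19·3 + 22·3 + 6·1 + 3·4 = 141
D has the highest Borda score (197).

D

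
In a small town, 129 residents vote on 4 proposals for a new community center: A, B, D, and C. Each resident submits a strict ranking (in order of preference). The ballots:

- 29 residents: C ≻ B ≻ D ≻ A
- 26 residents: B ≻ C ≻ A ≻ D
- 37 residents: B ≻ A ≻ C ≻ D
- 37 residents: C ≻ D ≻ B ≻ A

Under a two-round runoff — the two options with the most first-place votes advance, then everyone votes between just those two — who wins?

Round 1 first-place votes: A 0, B 63, D 0, C 66.
C and B advance.
Runoff: C is preferred to B by 66 voters; B by 63.
C wins the runoff.

C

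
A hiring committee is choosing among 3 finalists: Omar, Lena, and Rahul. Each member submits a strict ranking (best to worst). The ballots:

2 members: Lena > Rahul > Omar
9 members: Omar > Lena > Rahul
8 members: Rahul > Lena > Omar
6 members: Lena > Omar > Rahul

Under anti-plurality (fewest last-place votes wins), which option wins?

Lena

Last-place votes: Omar 10, Lena 0, Rahul 15.
Lena is ranked last by the fewest voters, so Lena wins.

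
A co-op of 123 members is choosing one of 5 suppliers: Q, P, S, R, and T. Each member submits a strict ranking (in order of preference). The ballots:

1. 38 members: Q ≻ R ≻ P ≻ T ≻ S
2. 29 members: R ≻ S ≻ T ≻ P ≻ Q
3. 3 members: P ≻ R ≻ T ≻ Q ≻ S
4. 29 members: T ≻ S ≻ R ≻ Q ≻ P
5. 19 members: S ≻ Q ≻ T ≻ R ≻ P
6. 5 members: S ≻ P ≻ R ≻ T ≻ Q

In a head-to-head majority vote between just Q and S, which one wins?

S

Voters preferring Q to S: 41; preferring S to Q: 82.
S wins the head-to-head.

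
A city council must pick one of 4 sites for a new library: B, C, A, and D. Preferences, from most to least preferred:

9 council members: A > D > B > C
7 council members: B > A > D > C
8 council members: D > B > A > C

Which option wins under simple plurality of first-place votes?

First-place votes: B 7, C 0, A 9, D 8.
A has the most first-place votes.

A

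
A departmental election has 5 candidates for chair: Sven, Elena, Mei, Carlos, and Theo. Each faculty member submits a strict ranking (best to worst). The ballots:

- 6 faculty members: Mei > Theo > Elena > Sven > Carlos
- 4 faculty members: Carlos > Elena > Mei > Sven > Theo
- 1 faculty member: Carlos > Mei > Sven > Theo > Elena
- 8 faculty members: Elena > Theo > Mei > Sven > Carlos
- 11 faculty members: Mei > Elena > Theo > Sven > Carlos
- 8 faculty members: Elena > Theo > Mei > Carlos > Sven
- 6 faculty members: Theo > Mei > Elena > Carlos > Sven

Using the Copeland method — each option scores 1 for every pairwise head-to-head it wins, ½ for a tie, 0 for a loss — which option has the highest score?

Mei

Sven: beats Carlos; loses to Elena, Mei, and Theo → score 1.
Elena: beats Sven, Carlos, and Theo; loses to Mei → score 3.
Mei: beats Sven, Elena, and Carlos; ties Theo → score 3.5.
Carlos: loses to Sven, Elena, Mei, and Theo → score 0.
Theo: beats Sven and Carlos; ties Mei; loses to Elena → score 2.5.
Mei has the best pairwise record.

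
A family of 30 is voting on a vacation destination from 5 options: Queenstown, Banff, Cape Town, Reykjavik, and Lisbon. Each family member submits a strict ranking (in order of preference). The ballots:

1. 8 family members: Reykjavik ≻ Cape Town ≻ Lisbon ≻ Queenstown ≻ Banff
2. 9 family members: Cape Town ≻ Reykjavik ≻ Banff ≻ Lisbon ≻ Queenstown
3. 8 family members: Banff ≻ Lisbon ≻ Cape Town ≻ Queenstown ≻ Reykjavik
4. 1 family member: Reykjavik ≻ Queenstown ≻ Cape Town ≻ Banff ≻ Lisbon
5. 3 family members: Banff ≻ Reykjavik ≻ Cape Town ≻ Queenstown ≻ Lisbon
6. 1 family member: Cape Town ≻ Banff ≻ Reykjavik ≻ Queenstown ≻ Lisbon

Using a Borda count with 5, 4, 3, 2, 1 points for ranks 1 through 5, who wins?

Cape Town

Queenstown: 8·2 + 9·1 + 8·2 + 1·4 + 3·2 + 1·2 = 53
Banff: 8·1 + 9·3 + 8·5 + 1·2 + 3·5 + 1·4 = 96
Cape Town: 8·4 + 9·5 + 8·3 + 1·3 + 3·3 + 1·5 = 118
Reykjavik: 8·5 + 9·4 + 8·1 + 1·5 + 3·4 + 1·3 = 104
Lisbon: 8·3 + 9·2 + 8·4 + 1·1 + 3·1 + 1·1 = 79
Cape Town has the highest Borda score (118).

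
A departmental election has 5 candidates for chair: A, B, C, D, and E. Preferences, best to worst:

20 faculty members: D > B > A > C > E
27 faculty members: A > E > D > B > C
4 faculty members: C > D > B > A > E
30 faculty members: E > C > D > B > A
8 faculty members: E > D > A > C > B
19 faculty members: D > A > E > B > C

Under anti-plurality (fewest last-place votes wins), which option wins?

D

Last-place votes: A 30, B 8, C 46, D 0, E 24.
D is ranked last by the fewest voters, so D wins.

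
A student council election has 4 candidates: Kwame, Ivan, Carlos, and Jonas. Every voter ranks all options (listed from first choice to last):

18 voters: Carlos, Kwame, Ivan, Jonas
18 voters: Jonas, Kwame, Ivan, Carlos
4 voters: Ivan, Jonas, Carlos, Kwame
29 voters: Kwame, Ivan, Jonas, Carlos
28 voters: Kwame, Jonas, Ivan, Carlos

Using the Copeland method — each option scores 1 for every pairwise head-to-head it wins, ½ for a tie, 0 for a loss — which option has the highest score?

Kwame: beats Ivan, Carlos, and Jonas → score 3.
Ivan: beats Carlos and Jonas; loses to Kwame → score 2.
Carlos: loses to Kwame, Ivan, and Jonas → score 0.
Jonas: beats Carlos; loses to Kwame and Ivan → score 1.
Kwame has the best pairwise record.

Kwame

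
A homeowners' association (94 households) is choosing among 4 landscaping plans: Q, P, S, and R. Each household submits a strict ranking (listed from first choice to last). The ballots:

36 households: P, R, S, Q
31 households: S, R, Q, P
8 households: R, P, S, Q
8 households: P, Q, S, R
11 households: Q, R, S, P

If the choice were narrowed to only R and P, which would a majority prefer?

R

Voters preferring R to P: 50; preferring P to R: 44.
R wins the head-to-head.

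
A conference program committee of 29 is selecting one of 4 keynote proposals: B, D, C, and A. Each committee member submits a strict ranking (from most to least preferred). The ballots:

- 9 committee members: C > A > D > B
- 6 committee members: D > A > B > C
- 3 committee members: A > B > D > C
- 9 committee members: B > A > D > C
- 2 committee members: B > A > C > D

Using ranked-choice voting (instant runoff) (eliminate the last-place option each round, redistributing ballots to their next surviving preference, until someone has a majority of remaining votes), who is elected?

B

Round 1: B 11, D 6, C 9, A 3. Eliminate A.
Round 2: B 14, D 6, C 9. Eliminate D.
Round 3: B 20, C 9. B has a majority.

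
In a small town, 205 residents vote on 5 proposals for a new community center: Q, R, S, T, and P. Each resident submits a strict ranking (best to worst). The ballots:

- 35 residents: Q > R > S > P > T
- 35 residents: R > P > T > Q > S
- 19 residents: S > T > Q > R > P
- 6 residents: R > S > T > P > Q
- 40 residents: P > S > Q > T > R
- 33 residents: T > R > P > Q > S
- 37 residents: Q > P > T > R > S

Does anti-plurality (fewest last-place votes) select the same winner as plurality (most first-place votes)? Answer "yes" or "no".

yes

Anti-plurality — last-place votes: Q 6, R 40, S 105, T 35, P 19. Winner: Q.
Plurality — first-place votes: Q 72, R 41, S 19, T 33, P 40. Winner: Q.
The two methods agree.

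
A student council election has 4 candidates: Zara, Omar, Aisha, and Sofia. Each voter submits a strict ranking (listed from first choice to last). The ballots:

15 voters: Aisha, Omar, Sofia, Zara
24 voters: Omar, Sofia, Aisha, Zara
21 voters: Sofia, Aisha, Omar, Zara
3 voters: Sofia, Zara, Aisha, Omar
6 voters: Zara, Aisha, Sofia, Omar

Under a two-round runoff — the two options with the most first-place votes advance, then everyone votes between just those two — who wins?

Omar

Round 1 first-place votes: Zara 6, Omar 24, Aisha 15, Sofia 24.
Sofia and Omar advance.
Runoff: Sofia is preferred to Omar by 30 voters; Omar by 39.
Omar wins the runoff.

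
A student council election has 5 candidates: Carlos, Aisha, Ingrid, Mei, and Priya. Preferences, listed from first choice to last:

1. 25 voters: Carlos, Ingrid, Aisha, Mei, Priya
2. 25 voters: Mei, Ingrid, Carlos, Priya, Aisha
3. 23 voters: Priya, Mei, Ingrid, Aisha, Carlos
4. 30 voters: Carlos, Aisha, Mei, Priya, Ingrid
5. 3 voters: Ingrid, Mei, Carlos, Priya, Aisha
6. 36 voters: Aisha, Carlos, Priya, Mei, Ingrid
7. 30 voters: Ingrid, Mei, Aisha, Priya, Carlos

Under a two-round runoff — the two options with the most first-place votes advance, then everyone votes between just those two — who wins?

Aisha

Round 1 first-place votes: Carlos 55, Aisha 36, Ingrid 33, Mei 25, Priya 23.
Carlos and Aisha advance.
Runoff: Carlos is preferred to Aisha by 83 voters; Aisha by 89.
Aisha wins the runoff.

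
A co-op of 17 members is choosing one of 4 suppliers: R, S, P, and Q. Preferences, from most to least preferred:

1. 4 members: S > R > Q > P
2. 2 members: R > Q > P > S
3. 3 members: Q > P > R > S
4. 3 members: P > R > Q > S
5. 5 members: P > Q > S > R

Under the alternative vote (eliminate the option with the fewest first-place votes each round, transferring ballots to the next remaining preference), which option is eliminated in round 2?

Round 1: R 2, S 4, P 8, Q 3. Eliminate R.
Round 2: S 4, P 8, Q 5. Eliminate S.

S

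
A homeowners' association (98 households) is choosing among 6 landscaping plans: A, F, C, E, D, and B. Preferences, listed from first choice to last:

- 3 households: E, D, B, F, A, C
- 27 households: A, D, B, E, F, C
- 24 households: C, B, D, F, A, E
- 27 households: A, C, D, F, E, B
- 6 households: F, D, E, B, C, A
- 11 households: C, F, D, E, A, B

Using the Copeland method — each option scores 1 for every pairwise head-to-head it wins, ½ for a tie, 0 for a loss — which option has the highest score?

A

A: beats F, C, E, D, and B → score 5.
F: beats E; loses to A, C, D, and B → score 1.
C: beats F, E, D, and B; loses to A → score 4.
E: loses to A, F, C, D, and B → score 0.
D: beats F, E, and B; loses to A and C → score 3.
B: beats F and E; loses to A, C, and D → score 2.
A has the best pairwise record.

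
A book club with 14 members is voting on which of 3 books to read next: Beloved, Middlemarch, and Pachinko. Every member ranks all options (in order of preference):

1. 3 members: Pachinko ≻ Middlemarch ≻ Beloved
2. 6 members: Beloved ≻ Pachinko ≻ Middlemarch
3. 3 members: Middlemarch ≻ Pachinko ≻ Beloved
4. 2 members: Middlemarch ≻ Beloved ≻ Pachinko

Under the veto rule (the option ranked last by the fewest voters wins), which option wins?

Pachinko

Last-place votes: Beloved 6, Middlemarch 6, Pachinko 2.
Pachinko is ranked last by the fewest voters, so Pachinko wins.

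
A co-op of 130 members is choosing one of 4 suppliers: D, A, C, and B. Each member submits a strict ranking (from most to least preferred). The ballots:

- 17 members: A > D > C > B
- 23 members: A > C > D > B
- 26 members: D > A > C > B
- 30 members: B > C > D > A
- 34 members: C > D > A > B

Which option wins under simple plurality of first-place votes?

A

First-place votes: D 26, A 40, C 34, B 30.
A has the most first-place votes.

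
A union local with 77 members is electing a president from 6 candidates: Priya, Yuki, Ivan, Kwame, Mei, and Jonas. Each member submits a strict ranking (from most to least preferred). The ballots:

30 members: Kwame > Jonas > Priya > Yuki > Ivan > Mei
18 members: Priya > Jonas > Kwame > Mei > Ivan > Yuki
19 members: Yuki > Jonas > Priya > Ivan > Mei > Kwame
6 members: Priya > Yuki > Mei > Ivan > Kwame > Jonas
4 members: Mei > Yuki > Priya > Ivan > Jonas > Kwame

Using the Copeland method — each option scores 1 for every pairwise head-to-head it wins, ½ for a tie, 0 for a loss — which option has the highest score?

Jonas

Priya: beats Yuki, Ivan, Kwame, and Mei; loses to Jonas → score 4.
Yuki: beats Ivan and Mei; loses to Priya, Kwame, and Jonas → score 2.
Ivan: beats Mei; loses to Priya, Yuki, Kwame, and Jonas → score 1.
Kwame: beats Yuki, Ivan, and Mei; loses to Priya and Jonas → score 3.
Mei: loses to Priya, Yuki, Ivan, Kwame, and Jonas → score 0.
Jonas: beats Priya, Yuki, Ivan, Kwame, and Mei → score 5.
Jonas has the best pairwise record.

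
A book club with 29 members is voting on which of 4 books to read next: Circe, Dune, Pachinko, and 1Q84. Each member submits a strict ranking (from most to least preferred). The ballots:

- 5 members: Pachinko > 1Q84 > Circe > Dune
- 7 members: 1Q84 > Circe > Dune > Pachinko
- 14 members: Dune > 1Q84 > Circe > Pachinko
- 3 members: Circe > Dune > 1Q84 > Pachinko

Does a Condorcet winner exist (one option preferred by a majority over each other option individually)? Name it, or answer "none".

none

Checking pairwise contests:
1Q84 beats Circe 26–3.
Circe beats Dune 15–14.
Circe beats Pachinko 24–5.
Dune beats 1Q84 17–12.
Every option loses at least one head-to-head, so there is no Condorcet winner.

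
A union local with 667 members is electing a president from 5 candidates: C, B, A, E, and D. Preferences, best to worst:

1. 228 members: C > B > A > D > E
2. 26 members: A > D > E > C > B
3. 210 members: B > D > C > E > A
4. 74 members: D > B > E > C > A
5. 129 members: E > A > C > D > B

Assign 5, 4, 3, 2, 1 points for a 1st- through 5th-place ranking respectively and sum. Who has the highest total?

B

C: 228·5 + 26·2 + 210·3 + 74·2 + 129·3 = 2357
B: 228·4 + 26·1 + 210·5 + 74·4 + 129·1 = 2413
A: 228·3 + 26·5 + 210·1 + 74·1 + 129·4 = 1614
E: 228·1 + 26·3 + 210·2 + 74·3 + 129·5 = 1593
D: 228·2 + 26·4 + 210·4 + 74·5 + 129·2 = 2028
B has the highest Borda score (2413).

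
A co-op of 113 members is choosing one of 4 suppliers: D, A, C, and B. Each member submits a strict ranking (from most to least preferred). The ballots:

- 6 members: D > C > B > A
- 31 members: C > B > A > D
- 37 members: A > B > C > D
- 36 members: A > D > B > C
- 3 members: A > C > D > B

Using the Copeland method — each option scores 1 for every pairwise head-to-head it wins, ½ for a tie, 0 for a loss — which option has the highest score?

A

D: loses to A, C, and B → score 0.
A: beats D, C, and B → score 3.
C: beats D; loses to A and B → score 1.
B: beats D and C; loses to A → score 2.
A has the best pairwise record.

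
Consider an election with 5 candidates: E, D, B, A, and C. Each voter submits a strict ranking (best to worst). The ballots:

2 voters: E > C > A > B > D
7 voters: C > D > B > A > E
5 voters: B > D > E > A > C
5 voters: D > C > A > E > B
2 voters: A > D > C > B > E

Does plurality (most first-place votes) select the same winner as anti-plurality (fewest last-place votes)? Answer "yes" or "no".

Plurality — first-place votes: E 2, D 5, B 5, A 2, C 7. Winner: C.
Anti-plurality — last-place votes: E 9, D 2, B 5, A 0, C 5. Winner: A.
The two methods disagree.

no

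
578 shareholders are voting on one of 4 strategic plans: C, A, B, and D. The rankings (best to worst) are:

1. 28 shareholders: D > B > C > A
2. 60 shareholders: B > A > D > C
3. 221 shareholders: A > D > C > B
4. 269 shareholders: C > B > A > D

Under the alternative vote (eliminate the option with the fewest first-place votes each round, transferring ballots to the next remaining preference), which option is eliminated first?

D

Round 1: C 269, A 221, B 60, D 28. Eliminate D.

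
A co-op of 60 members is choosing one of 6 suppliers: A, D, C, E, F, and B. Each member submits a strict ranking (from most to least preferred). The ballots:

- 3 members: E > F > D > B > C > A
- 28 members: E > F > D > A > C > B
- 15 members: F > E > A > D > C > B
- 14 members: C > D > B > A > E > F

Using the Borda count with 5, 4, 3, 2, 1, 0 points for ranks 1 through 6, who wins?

E

A: 3·0 + 28·2 + 15·3 + 14·2 = 129
D: 3·3 + 28·3 + 15·2 + 14·4 = 179
C: 3·1 + 28·1 + 15·1 + 14·5 = 116
E: 3·5 + 28·5 + 15·4 + 14·1 = 229
F: 3·4 + 28·4 + 15·5 + 14·0 = 199
B: 3·2 + 28·0 + 15·0 + 14·3 = 48
E has the highest Borda score (229).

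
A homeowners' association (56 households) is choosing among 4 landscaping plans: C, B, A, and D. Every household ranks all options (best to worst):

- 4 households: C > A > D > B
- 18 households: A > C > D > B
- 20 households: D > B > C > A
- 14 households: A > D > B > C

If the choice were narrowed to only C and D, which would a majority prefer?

D

Voters preferring C to D: 22; preferring D to C: 34.
D wins the head-to-head.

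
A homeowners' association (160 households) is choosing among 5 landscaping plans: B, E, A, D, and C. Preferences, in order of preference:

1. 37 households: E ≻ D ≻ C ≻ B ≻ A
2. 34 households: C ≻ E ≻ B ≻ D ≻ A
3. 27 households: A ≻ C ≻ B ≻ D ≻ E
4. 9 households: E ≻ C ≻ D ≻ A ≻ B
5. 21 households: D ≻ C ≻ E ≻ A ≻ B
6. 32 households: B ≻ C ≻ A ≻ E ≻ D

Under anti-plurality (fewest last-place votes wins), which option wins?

C

Last-place votes: B 30, E 27, A 71, D 32, C 0.
C is ranked last by the fewest voters, so C wins.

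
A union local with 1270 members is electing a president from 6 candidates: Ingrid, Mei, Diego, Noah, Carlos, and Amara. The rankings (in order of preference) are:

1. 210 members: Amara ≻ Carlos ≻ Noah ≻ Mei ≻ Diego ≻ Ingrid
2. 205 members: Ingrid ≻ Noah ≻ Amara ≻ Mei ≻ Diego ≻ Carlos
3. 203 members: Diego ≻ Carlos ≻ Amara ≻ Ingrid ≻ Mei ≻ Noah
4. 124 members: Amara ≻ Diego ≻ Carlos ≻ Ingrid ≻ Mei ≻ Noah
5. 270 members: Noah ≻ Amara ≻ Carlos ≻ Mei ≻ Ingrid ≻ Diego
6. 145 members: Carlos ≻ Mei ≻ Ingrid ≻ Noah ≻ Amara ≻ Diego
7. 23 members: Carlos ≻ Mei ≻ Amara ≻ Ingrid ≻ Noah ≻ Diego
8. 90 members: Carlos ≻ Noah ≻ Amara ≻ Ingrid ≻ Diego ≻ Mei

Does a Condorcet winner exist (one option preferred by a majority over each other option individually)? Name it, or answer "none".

none

Checking pairwise contests:
Mei beats Ingrid 648–622.
Noah beats Mei 775–495.
Ingrid beats Diego 733–537.
Ingrid beats Noah 700–570.
Amara beats Carlos 809–461.
Noah beats Amara 710–560.
Every option loses at least one head-to-head, so there is no Condorcet winner.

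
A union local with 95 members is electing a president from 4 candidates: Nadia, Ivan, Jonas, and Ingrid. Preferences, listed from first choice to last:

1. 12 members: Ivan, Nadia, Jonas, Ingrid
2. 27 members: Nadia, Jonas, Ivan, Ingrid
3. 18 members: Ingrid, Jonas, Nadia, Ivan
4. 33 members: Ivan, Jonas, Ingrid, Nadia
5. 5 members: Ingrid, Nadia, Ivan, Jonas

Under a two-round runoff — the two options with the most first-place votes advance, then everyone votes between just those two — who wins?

Round 1 first-place votes: Nadia 27, Ivan 45, Jonas 0, Ingrid 23.
Ivan and Nadia advance.
Runoff: Ivan is preferred to Nadia by 45 voters; Nadia by 50.
Nadia wins the runoff.

Nadia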